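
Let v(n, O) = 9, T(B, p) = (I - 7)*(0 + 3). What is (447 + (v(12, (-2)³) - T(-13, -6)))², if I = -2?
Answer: 233289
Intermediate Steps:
T(B, p) = -27 (T(B, p) = (-2 - 7)*(0 + 3) = -9*3 = -27)
(447 + (v(12, (-2)³) - T(-13, -6)))² = (447 + (9 - 1*(-27)))² = (447 + (9 + 27))² = (447 + 36)² = 483² = 233289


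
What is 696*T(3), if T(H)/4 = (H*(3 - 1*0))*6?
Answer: 150336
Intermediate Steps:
T(H) = 72*H (T(H) = 4*((H*(3 - 1*0))*6) = 4*((H*(3 + 0))*6) = 4*((H*3)*6) = 4*((3*H)*6) = 4*(18*H) = 72*H)
696*T(3) = 696*(72*3) = 696*216 = 150336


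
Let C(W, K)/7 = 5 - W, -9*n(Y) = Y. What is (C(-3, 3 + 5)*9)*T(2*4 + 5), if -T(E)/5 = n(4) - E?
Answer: 33880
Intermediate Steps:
n(Y) = -Y/9
T(E) = 20/9 + 5*E (T(E) = -5*(-⅑*4 - E) = -5*(-4/9 - E) = 20/9 + 5*E)
C(W, K) = 35 - 7*W (C(W, K) = 7*(5 - W) = 35 - 7*W)
(C(-3, 3 + 5)*9)*T(2*4 + 5) = ((35 - 7*(-3))*9)*(20/9 + 5*(2*4 + 5)) = ((35 + 21)*9)*(20/9 + 5*(8 + 5)) = (56*9)*(20/9 + 5*13) = 504*(20/9 + 65) = 504*(605/9) = 33880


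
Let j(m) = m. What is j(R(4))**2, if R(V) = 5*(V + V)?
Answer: 1600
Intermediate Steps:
R(V) = 10*V (R(V) = 5*(2*V) = 10*V)
j(R(4))**2 = (10*4)**2 = 40**2 = 1600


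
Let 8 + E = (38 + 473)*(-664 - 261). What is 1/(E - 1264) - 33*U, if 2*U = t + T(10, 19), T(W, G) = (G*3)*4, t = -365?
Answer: 2142714385/947894 ≈ 2260.5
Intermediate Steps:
T(W, G) = 12*G (T(W, G) = (3*G)*4 = 12*G)
E = -472683 (E = -8 + (38 + 473)*(-664 - 261) = -8 + 511*(-925) = -8 - 472675 = -472683)
U = -137/2 (U = (-365 + 12*19)/2 = (-365 + 228)/2 = (½)*(-137) = -137/2 ≈ -68.500)
1/(E - 1264) - 33*U = 1/(-472683 - 1264) - 33*(-137/2) = 1/(-473947) + 4521/2 = -1/473947 + 4521/2 = 2142714385/947894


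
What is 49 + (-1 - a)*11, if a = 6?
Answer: -28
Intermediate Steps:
49 + (-1 - a)*11 = 49 + (-1 - 1*6)*11 = 49 + (-1 - 6)*11 = 49 - 7*11 = 49 - 77 = -28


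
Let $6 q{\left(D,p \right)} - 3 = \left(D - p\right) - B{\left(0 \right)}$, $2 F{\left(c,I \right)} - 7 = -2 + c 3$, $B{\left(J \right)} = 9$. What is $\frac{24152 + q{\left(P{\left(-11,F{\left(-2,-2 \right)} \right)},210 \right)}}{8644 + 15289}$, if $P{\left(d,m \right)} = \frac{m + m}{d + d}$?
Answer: $\frac{454759}{451308} \approx 1.0076$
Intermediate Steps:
$F{\left(c,I \right)} = \frac{5}{2} + \frac{3 c}{2}$ ($F{\left(c,I \right)} = \frac{7}{2} + \frac{-2 + c 3}{2} = \frac{7}{2} + \frac{-2 + 3 c}{2} = \frac{7}{2} + \left(-1 + \frac{3 c}{2}\right) = \frac{5}{2} + \frac{3 c}{2}$)
$P{\left(d,m \right)} = \frac{m}{d}$ ($P{\left(d,m \right)} = \frac{2 m}{2 d} = 2 m \frac{1}{2 d} = \frac{m}{d}$)
$q{\left(D,p \right)} = -1 - \frac{p}{6} + \frac{D}{6}$ ($q{\left(D,p \right)} = \frac{1}{2} + \frac{\left(D - p\right) - 9}{6} = \frac{1}{2} + \frac{-9 + D - p}{6} = \frac{1}{2} - \left(\frac{3}{2} - \frac{D}{6} + \frac{p}{6}\right) = -1 - \frac{p}{6} + \frac{D}{6}$)
$\frac{24152 + q{\left(P{\left(-11,F{\left(-2,-2 \right)} \right)},210 \right)}}{8644 + 15289} = \frac{24152 - \left(36 - \frac{\frac{5}{2} + \frac{3}{2} \left(-2\right)}{6 \left(-11\right)}\right)}{8644 + 15289} = \frac{24152 - \left(36 - \frac{1}{6} \left(\frac{5}{2} - 3\right) \left(- \frac{1}{11}\right)\right)}{23933} = \left(24152 - \left(36 - \left(- \frac{1}{12}\right) \left(- \frac{1}{11}\right)\right)\right) \frac{1}{23933} = \left(24152 - \frac{4751}{132}\right) \frac{1}{23933} = \frac{3183313}{132} \cdot \frac{1}{23933} = \frac{454759}{451308}$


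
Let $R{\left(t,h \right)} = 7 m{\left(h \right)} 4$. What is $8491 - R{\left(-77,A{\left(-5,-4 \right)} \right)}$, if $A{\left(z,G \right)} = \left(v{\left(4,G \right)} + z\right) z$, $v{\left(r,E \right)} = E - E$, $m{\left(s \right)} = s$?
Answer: $7791$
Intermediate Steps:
$v{\left(r,E \right)} = 0$
$A{\left(z,G \right)} = z^{2}$ ($A{\left(z,G \right)} = \left(0 + z\right) z = z z = z^{2}$)
$R{\left(t,h \right)} = 28 h$ ($R{\left(t,h \right)} = 7 h 4 = 28 h$)
$8491 - R{\left(-77,A{\left(-5,-4 \right)} \right)} = 8491 - 28 \left(-5\right)^{2} = 8491 - 28 \cdot 25 = 8491 - 700 = 7791$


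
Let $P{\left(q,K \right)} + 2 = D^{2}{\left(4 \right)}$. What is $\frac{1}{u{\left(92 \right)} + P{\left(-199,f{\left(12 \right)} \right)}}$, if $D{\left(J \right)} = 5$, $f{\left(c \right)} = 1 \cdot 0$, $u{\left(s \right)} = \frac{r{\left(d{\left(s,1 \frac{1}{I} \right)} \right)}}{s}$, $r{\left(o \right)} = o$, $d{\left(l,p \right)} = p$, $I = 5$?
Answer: $\frac{460}{10581} \approx 0.043474$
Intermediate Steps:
$u{\left(s \right)} = \frac{1}{5 s}$ ($u{\left(s \right)} = \frac{1 \cdot \frac{1}{5}}{s} = \frac{1}{5 s}$)
$f{\left(c \right)} = 0$
$P{\left(q,K \right)} = 23$ ($P{\left(q,K \right)} = -2 + 5^{2} = -2 + 25 = 23$)
$\frac{1}{u{\left(92 \right)} + P{\left(-199,f{\left(12 \right)} \right)}} = \frac{1}{\frac{1}{5 \cdot 92} + 23} = \frac{1}{\frac{1}{5} \cdot \frac{1}{92} + 23} = \frac{1}{\frac{1}{460} + 23} = \frac{1}{\frac{10581}{460}} = \frac{460}{10581}$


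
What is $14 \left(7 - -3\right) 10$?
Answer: $1400$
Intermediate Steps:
$14 \left(7 - -3\right) 10 = 14 \left(7 + 3\right) 10 = 14 \cdot 10 \cdot 10 = 140 \cdot 10 = 1400$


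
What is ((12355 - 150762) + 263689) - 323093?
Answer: -197811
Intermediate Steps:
((12355 - 150762) + 263689) - 323093 = (-138407 + 263689) - 323093 = 125282 - 323093 = -197811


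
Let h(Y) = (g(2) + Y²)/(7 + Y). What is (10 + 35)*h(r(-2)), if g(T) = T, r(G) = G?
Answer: 54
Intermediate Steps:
h(Y) = (2 + Y²)/(7 + Y)
(10 + 35)*h(r(-2)) = (10 + 35)*((2 + (-2)²)/(7 - 2)) = 45*((2 + 4)/5) = 45*((⅕)*6) = 45*(6/5) = 54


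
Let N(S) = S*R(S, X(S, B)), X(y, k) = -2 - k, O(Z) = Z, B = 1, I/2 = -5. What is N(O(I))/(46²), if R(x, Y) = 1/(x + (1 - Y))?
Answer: 5/6348 ≈ 0.00078765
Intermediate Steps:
I = -10 (I = 2*(-5) = -10)
R(x, Y) = 1/(1 + x - Y)
N(S) = S/(4 + S) (N(S) = S/(1 + S - (-2 - 1*1)) = S/(1 + S - (-2 - 1)) = S/(1 + S - 1*(-3)) = S/(1 + S + 3) = S/(4 + S))
N(O(I))/(46²) = (-10/(4 - 10))/(46²) = -10/(-6)/2116 = -10*(-⅙)*(1/2116) = (5/3)*(1/2116) = 5/6348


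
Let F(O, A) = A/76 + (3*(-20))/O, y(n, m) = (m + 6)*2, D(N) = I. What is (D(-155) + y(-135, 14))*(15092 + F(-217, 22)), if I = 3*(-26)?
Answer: -124453299/217 ≈ -5.7352e+5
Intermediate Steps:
I = -78
D(N) = -78
y(n, m) = 12 + 2*m (y(n, m) = (6 + m)*2 = 12 + 2*m)
F(O, A) = -60/O + A/76 (F(O, A) = A*(1/76) - 60/O = A/76 - 60/O = -60/O + A/76)
(D(-155) + y(-135, 14))*(15092 + F(-217, 22)) = (-78 + (12 + 2*14))*(15092 + (-60/(-217) + (1/76)*22)) = (-78 + (12 + 28))*(15092 + (-60*(-1/217) + 11/38)) = (-78 + 40)*(15092 + (60/217 + 11/38)) = -38*(15092 + 4667/8246) = -38*124453299/8246 = -124453299/217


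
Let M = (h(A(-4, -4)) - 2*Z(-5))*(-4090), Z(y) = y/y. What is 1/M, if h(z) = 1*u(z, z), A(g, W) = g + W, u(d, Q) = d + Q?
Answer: 1/73620 ≈ 1.3583e-5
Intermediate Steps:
Z(y) = 1
u(d, Q) = Q + d
A(g, W) = W + g
h(z) = 2*z (h(z) = 1*(z + z) = 1*(2*z) = 2*z)
M = 73620 (M = (2*(-4 - 4) - 2*1)*(-4090) = (2*(-8) - 2)*(-4090) = (-16 - 2)*(-4090) = -18*(-4090) = 73620)
1/M = 1/73620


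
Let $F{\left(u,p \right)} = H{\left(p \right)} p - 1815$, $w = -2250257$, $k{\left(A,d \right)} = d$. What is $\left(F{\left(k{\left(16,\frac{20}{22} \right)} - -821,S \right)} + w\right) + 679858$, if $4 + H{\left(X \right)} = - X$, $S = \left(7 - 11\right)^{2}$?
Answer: $-1572534$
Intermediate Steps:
$S = 16$ ($S = \left(-4\right)^{2} = 16$)
$H{\left(X \right)} = -4 - X$
$F{\left(u,p \right)} = -1815 + p \left(-4 - p\right)$ ($F{\left(u,p \right)} = \left(-4 - p\right) p - 1815 = p \left(-4 - p\right) - 1815 = -1815 + p \left(-4 - p\right)$)
$\left(F{\left(k{\left(16,\frac{20}{22} \right)} - -821,S \right)} + w\right) + 679858 = \left(\left(-1815 - 16 \left(4 + 16\right)\right) - 2250257\right) + 679858 = \left(\left(-1815 - 16 \cdot 20\right) - 2250257\right) + 679858 = \left(\left(-1815 - 320\right) - 2250257\right) + 679858 = \left(-2135 - 2250257\right) + 679858 = -2252392 + 679858 = -1572534$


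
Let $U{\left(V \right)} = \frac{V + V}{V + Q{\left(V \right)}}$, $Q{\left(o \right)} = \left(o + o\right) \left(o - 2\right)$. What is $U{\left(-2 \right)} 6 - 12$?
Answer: $- \frac{96}{7} \approx -13.714$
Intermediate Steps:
$Q{\left(o \right)} = 2 o \left(-2 + o\right)$ ($Q{\left(o \right)} = 2 o \left(o + \left(-3 + 1\right)\right) = 2 o \left(o - 2\right) = 2 o \left(-2 + o\right)$)
$U{\left(V \right)} = \frac{2 V}{V + 2 V \left(-2 + V\right)}$ ($U{\left(V \right)} = \frac{V + V}{V + 2 V \left(-2 + V\right)} = \frac{2 V}{V + 2 V \left(-2 + V\right)}$)
$U{\left(-2 \right)} 6 - 12 = \frac{2}{-3 + 2 \left(-2\right)} 6 - 12 = \frac{2}{-3 - 4} \cdot 6 - 12 = \frac{2}{-7} \cdot 6 - 12 = 2 \left(- \frac{1}{7}\right) 6 - 12 = \left(- \frac{2}{7}\right) 6 - 12 = - \frac{12}{7} - 12 = - \frac{96}{7}$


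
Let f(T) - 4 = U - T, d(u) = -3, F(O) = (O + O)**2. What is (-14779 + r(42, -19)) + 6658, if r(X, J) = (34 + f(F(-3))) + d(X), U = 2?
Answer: -8120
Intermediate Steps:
F(O) = 4*O**2 (F(O) = (2*O)**2 = 4*O**2)
f(T) = 6 - T (f(T) = 4 + (2 - T) = 6 - T)
r(X, J) = 1 (r(X, J) = (34 + (6 - 4*(-3)**2)) - 3 = (34 + (6 - 4*9)) - 3 = (34 + (6 - 1*36)) - 3 = (34 + (6 - 36)) - 3 = (34 - 30) - 3 = 4 - 3 = 1)
(-14779 + r(42, -19)) + 6658 = (-14779 + 1) + 6658 = -14778 + 6658 = -8120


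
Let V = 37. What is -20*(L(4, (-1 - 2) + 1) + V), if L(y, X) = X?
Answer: -700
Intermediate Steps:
-20*(L(4, (-1 - 2) + 1) + V) = -20*(((-1 - 2) + 1) + 37) = -20*((-3 + 1) + 37) = -20*(-2 + 37) = -20*35 = -700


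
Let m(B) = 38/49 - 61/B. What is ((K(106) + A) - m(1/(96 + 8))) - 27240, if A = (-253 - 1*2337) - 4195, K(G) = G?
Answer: -1351213/49 ≈ -27576.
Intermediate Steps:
A = -6785 (A = (-253 - 2337) - 4195 = -2590 - 4195 = -6785)
m(B) = 38/49 - 61/B (m(B) = 38*(1/49) - 61/B = 38/49 - 61/B)
((K(106) + A) - m(1/(96 + 8))) - 27240 = ((106 - 6785) - (38/49 - 61/(1/(96 + 8)))) - 27240 = (-6679 - (38/49 - 61/(1/104))) - 27240 = (-6679 - (38/49 - 61/1/104)) - 27240 = (-6679 - (38/49 - 61*104)) - 27240 = (-6679 - (38/49 - 6344)) - 27240 = (-6679 - 1*(-310818/49)) - 27240 = (-6679 + 310818/49) - 27240 = -16453/49 - 27240 = -1351213/49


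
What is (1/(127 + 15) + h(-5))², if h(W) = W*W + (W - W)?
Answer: 12609601/20164 ≈ 625.35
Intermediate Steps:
h(W) = W² (h(W) = W² + 0 = W²)
(1/(127 + 15) + h(-5))² = (1/(127 + 15) + (-5)²)² = (1/142 + 25)² = (3551/142)² = 12609601/20164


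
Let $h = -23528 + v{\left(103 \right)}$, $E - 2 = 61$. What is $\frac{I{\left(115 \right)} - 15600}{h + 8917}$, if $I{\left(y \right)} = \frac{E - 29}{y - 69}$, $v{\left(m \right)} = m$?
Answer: $\frac{358783}{333684} \approx 1.0752$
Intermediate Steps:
$E = 63$ ($E = 2 + 61 = 63$)
$h = -23425$ ($h = -23528 + 103 = -23425$)
$I{\left(y \right)} = \frac{34}{-69 + y}$ ($I{\left(y \right)} = \frac{63 - 29}{y - 69} = \frac{34}{-69 + y}$)
$\frac{I{\left(115 \right)} - 15600}{h + 8917} = \frac{\frac{34}{-69 + 115} - 15600}{-23425 + 8917} = \frac{\frac{34}{46} - 15600}{-14508} = \left(34 \cdot \frac{1}{46} - 15600\right) \left(- \frac{1}{14508}\right) = \left(\frac{17}{23} - 15600\right) \left(- \frac{1}{14508}\right) = \left(- \frac{358783}{23}\right) \left(- \frac{1}{14508}\right) = \frac{358783}{333684}$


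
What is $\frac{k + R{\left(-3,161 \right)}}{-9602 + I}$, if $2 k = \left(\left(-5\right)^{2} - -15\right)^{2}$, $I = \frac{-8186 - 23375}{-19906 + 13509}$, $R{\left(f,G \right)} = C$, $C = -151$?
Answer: $- \frac{4151653}{61392433} \approx -0.067625$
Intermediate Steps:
$R{\left(f,G \right)} = -151$
$I = \frac{31561}{6397}$ ($I = - \frac{31561}{-6397} = \left(-31561\right) \left(- \frac{1}{6397}\right) = \frac{31561}{6397} \approx 4.9337$)
$k = 800$ ($k = \frac{\left(\left(-5\right)^{2} - -15\right)^{2}}{2} = \frac{\left(25 + 15\right)^{2}}{2} = \frac{40^{2}}{2} = \frac{1}{2} \cdot 1600 = 800$)
$\frac{k + R{\left(-3,161 \right)}}{-9602 + I} = \frac{800 - 151}{-9602 + \frac{31561}{6397}} = \frac{649}{- \frac{61392433}{6397}} = 649 \left(- \frac{6397}{61392433}\right) = - \frac{4151653}{61392433}$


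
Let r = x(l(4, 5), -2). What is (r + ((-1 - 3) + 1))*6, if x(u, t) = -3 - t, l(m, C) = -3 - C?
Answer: -24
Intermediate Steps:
r = -1 (r = -3 - 1*(-2) = -3 + 2 = -1)
(r + ((-1 - 3) + 1))*6 = (-1 + ((-1 - 3) + 1))*6 = (-1 + (-4 + 1))*6 = (-1 - 3)*6 = -4*6 = -24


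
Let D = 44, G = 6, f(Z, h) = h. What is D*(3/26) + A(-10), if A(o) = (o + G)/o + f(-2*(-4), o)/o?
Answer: 421/65 ≈ 6.4769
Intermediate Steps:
A(o) = 1 + (6 + o)/o (A(o) = (o + 6)/o + o/o = (6 + o)/o + 1 = 1 + (6 + o)/o)
D*(3/26) + A(-10) = 44*(3/26) + (2 + 6/(-10)) = 44*(3*(1/26)) + (2 + 6*(-⅒)) = 44*(3/26) + (2 - ⅗) = 66/13 + 7/5 = 421/65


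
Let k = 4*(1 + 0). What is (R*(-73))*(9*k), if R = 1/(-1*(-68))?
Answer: -657/17 ≈ -38.647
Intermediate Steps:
R = 1/68 ≈ 0.014706
k = 4 (k = 4*1 = 4)
(R*(-73))*(9*k) = ((1/68)*(-73))*(9*4) = -73/68*36 = -657/17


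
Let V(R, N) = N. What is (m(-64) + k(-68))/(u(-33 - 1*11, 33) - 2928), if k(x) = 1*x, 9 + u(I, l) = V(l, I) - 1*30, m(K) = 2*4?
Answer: 60/3011 ≈ 0.019927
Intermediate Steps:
m(K) = 8
u(I, l) = -39 + I (u(I, l) = -9 + (I - 1*30) = -9 + (I - 30) = -9 + (-30 + I) = -39 + I)
k(x) = x
(m(-64) + k(-68))/(u(-33 - 1*11, 33) - 2928) = (8 - 68)/((-39 + (-33 - 1*11)) - 2928) = -60/((-39 + (-33 - 11)) - 2928) = -60/((-39 - 44) - 2928) = -60/(-83 - 2928) = -60/(-3011) = -60*(-1/3011) = 60/3011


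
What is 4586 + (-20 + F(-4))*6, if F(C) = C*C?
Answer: 4562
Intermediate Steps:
F(C) = C**2
4586 + (-20 + F(-4))*6 = 4586 + (-20 + (-4)**2)*6 = 4586 + (-20 + 16)*6 = 4586 - 4*6 = 4586 - 24 = 4562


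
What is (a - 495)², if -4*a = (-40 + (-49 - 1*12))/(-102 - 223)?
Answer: 414222247201/1690000 ≈ 2.4510e+5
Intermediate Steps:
a = -101/1300 (a = -(-40 + (-49 - 1*12))/(4*(-102 - 223)) = -(-40 + (-49 - 12))/(4*(-325)) = -(-40 - 61)*(-1)/(4*325) = -(-101)*(-1)/(4*325) = -¼*101/325 = -101/1300 ≈ -0.077692)
(a - 495)² = (-101/1300 - 495)² = (-643601/1300)² = 414222247201/1690000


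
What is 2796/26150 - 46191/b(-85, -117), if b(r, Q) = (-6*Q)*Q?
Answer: 239590219/357967350 ≈ 0.66931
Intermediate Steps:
b(r, Q) = -6*Q²
2796/26150 - 46191/b(-85, -117) = 2796/26150 - 46191/((-6*(-117)²)) = 2796*(1/26150) - 46191/((-6*13689)) = 1398/13075 - 46191/(-82134) = 1398/13075 - 46191*(-1/82134) = 1398/13075 + 15397/27378 = 239590219/357967350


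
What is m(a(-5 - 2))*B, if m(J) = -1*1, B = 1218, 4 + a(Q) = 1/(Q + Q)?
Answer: -1218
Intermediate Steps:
a(Q) = -4 + 1/(2*Q) (a(Q) = -4 + 1/(Q + Q) = -4 + 1/(2*Q))
m(J) = -1
m(a(-5 - 2))*B = -1*1218 = -1218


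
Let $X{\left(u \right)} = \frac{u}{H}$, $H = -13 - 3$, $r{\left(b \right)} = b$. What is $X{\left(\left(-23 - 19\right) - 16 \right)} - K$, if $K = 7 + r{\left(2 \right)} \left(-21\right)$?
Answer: $\frac{309}{8} \approx 38.625$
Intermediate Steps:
$H = -16$
$K = -35$ ($K = 7 + 2 \left(-21\right) = 7 - 42 = -35$)
$X{\left(u \right)} = - \frac{u}{16}$ ($X{\left(u \right)} = \frac{u}{-16} = u \left(- \frac{1}{16}\right) = - \frac{u}{16}$)
$X{\left(\left(-23 - 19\right) - 16 \right)} - K = - \frac{\left(-23 - 19\right) - 16}{16} - -35 = - \frac{-42 - 16}{16} + 35 = \left(- \frac{1}{16}\right) \left(-58\right) + 35 = \frac{29}{8} + 35 = \frac{309}{8}$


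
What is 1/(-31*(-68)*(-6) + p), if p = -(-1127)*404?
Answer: 1/442660 ≈ 2.2591e-6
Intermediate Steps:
p = 455308 (p = -49*(-9292) = 455308)
1/(-31*(-68)*(-6) + p) = 1/(-31*(-68)*(-6) + 455308) = 1/(2108*(-6) + 455308) = 1/(-12648 + 455308) = 1/442660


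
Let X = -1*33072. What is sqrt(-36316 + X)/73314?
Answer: I*sqrt(17347)/36657 ≈ 0.003593*I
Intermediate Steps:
X = -33072
sqrt(-36316 + X)/73314 = sqrt(-36316 - 33072)/73314 = sqrt(-69388)*(1/73314) = (2*I*sqrt(17347))*(1/73314) = I*sqrt(17347)/36657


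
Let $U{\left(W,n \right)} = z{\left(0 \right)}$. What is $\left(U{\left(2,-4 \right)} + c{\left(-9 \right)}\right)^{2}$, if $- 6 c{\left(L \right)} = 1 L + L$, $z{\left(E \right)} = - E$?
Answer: $9$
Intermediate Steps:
$U{\left(W,n \right)} = 0$ ($U{\left(W,n \right)} = \left(-1\right) 0 = 0$)
$c{\left(L \right)} = - \frac{L}{3}$ ($c{\left(L \right)} = - \frac{1 L + L}{6} = - \frac{L + L}{6} = - \frac{2 L}{6} = - \frac{L}{3}$)
$\left(U{\left(2,-4 \right)} + c{\left(-9 \right)}\right)^{2} = \left(0 - -3\right)^{2} = \left(0 + 3\right)^{2} = 3^{2} = 9$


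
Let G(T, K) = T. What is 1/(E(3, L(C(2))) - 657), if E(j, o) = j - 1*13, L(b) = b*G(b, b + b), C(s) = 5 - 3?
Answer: -1/667 ≈ -0.0014993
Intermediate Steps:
C(s) = 2
L(b) = b**2 (L(b) = b*b = b**2)
E(j, o) = -13 + j (E(j, o) = j - 13 = -13 + j)
1/(E(3, L(C(2))) - 657) = 1/((-13 + 3) - 657) = 1/(-10 - 657) = 1/(-667) = -1/667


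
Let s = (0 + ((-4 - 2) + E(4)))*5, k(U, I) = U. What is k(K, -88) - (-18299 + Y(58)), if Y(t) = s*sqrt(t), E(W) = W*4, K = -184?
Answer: 18115 - 50*sqrt(58) ≈ 17734.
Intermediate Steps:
E(W) = 4*W
s = 50 (s = (0 + ((-4 - 2) + 4*4))*5 = (0 + (-6 + 16))*5 = (0 + 10)*5 = 10*5 = 50)
Y(t) = 50*sqrt(t)
k(K, -88) - (-18299 + Y(58)) = -184 - (-18299 + 50*sqrt(58)) = -184 + (18299 - 50*sqrt(58)) = 18115 - 50*sqrt(58)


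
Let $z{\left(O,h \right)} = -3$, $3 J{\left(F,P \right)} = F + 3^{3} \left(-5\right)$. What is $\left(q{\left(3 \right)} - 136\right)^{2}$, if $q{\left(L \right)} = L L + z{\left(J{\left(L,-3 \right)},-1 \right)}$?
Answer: $16900$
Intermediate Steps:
$J{\left(F,P \right)} = -45 + \frac{F}{3}$ ($J{\left(F,P \right)} = \frac{F + 3^{3} \left(-5\right)}{3} = \frac{F + 27 \left(-5\right)}{3} = \frac{F - 135}{3} = \frac{-135 + F}{3} = -45 + \frac{F}{3}$)
$q{\left(L \right)} = -3 + L^{2}$ ($q{\left(L \right)} = L L - 3 = L^{2} - 3 = -3 + L^{2}$)
$\left(q{\left(3 \right)} - 136\right)^{2} = \left(\left(-3 + 3^{2}\right) - 136\right)^{2} = \left(\left(-3 + 9\right) - 136\right)^{2} = \left(6 - 136\right)^{2} = \left(-130\right)^{2} = 16900$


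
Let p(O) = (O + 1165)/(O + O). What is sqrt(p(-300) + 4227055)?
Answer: sqrt(15217392810)/60 ≈ 2056.0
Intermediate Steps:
p(O) = (1165 + O)/(2*O) (p(O) = (1165 + O)/((2*O)) = (1165 + O)*(1/(2*O)) = (1165 + O)/(2*O))
sqrt(p(-300) + 4227055) = sqrt((1/2)*(1165 - 300)/(-300) + 4227055) = sqrt((1/2)*(-1/300)*865 + 4227055) = sqrt(-173/120 + 4227055) = sqrt(507246427/120) = sqrt(15217392810)/60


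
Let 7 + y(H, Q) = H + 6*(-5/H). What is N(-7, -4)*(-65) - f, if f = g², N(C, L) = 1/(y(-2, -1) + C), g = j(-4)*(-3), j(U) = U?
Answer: -79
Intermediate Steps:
y(H, Q) = -7 + H - 30/H (y(H, Q) = -7 + (H + 6*(-5/H)) = -7 + (H - 30/H) = -7 + H - 30/H)
g = 12 (g = -4*(-3) = 12)
N(C, L) = 1/(6 + C) (N(C, L) = 1/((-7 - 2 - 30/(-2)) + C) = 1/((-7 - 2 - 30*(-½)) + C) = 1/((-7 - 2 + 15) + C) = 1/(6 + C))
f = 144 (f = 12² = 144)
N(-7, -4)*(-65) - f = -65/(6 - 7) - 1*144 = -65/(-1) - 144 = -1*(-65) - 144 = 65 - 144 = -79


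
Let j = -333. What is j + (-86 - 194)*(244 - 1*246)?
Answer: 227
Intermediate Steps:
j + (-86 - 194)*(244 - 1*246) = -333 + (-86 - 194)*(244 - 1*246) = -333 - 280*(244 - 246) = -333 - 280*(-2) = -333 + 560 = 227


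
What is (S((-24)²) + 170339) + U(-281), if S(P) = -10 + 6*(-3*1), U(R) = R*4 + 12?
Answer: 169199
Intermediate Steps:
U(R) = 12 + 4*R (U(R) = 4*R + 12 = 12 + 4*R)
S(P) = -28 (S(P) = -10 + 6*(-3) = -10 - 18 = -28)
(S((-24)²) + 170339) + U(-281) = (-28 + 170339) + (12 + 4*(-281)) = 170311 + (12 - 1124) = 170311 - 1112 = 169199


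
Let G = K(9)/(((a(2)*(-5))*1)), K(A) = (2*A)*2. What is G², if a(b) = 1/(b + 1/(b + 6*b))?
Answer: 272484/1225 ≈ 222.44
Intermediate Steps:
K(A) = 4*A
a(b) = 1/(b + 1/(7*b))
G = -522/35 (G = (4*9)/((((7*2/(1 + 7*2²))*(-5))*1)) = 36/((((7*2/(1 + 7*4))*(-5))*1)) = 36/((((7*2/(1 + 28))*(-5))*1)) = 36/((((7*2/29)*(-5))*1)) = 36/((((7*2*(1/29))*(-5))*1)) = 36/((((14/29)*(-5))*1)) = 36/((-70/29*1)) = 36/(-70/29) = 36*(-29/70) = -522/35 ≈ -14.914)
G² = (-522/35)² = 272484/1225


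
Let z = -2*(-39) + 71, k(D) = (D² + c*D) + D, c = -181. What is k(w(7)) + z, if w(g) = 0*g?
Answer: 149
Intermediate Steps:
w(g) = 0
k(D) = D² - 180*D (k(D) = (D² - 181*D) + D = D² - 180*D)
z = 149 (z = 78 + 71 = 149)
k(w(7)) + z = 0*(-180 + 0) + 149 = 0*(-180) + 149 = 0 + 149 = 149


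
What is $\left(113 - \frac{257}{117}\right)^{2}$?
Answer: $\frac{168065296}{13689} \approx 12277.0$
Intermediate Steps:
$\left(113 - \frac{257}{117}\right)^{2} = \left(\frac{12964}{117}\right)^{2} = \frac{168065296}{13689}$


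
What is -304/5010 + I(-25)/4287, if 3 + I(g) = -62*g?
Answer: 358179/1193215 ≈ 0.30018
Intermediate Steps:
I(g) = -3 - 62*g
-304/5010 + I(-25)/4287 = -304/5010 + (-3 - 62*(-25))/4287 = -304*1/5010 + (-3 + 1550)*(1/4287) = -152/2505 + 1547*(1/4287) = -152/2505 + 1547/4287 = 358179/1193215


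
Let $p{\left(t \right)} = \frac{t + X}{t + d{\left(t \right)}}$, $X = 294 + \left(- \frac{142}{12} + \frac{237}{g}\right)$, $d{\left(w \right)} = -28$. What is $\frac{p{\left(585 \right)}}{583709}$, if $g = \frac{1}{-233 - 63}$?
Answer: $- \frac{59387}{278679354} \approx -0.0002131$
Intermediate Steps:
$g = - \frac{1}{296}$ ($g = \frac{1}{-296} = - \frac{1}{296} \approx -0.0033784$)
$X = - \frac{419219}{6}$ ($X = 294 + \left(- \frac{142}{12} + \frac{237}{- \frac{1}{296}}\right) = 294 + \left(\left(-142\right) \frac{1}{12} + 237 \left(-296\right)\right) = 294 - \frac{420983}{6} = - \frac{419219}{6} \approx -69870.0$)
$p{\left(t \right)} = \frac{- \frac{419219}{6} + t}{-28 + t}$ ($p{\left(t \right)} = \frac{t - \frac{419219}{6}}{t - 28} = \frac{- \frac{419219}{6} + t}{-28 + t}$)
$\frac{p{\left(585 \right)}}{583709} = \frac{\frac{1}{-28 + 585} \left(- \frac{419219}{6} + 585\right)}{583709} = \frac{1}{557} \left(- \frac{415709}{6}\right) \frac{1}{583709} = \left(- \frac{415709}{3342}\right) \frac{1}{583709} = - \frac{59387}{278679354}$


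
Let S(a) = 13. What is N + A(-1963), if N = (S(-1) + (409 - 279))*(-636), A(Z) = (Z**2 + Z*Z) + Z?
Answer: 7613827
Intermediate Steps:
A(Z) = Z + 2*Z**2 (A(Z) = (Z**2 + Z**2) + Z = 2*Z**2 + Z = Z + 2*Z**2)
N = -90948 (N = (13 + (409 - 279))*(-636) = (13 + 130)*(-636) = 143*(-636) = -90948)
N + A(-1963) = -90948 - 1963*(1 + 2*(-1963)) = -90948 - 1963*(1 - 3926) = -90948 - 1963*(-3925) = -90948 + 7704775 = 7613827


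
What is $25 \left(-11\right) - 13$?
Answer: $-288$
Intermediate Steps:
$25 \left(-11\right) - 13 = -275 - 13 = -288$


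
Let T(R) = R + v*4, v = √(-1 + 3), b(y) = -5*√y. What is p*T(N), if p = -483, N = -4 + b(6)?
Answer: 1932 - 1932*√2 + 2415*√6 ≈ 5115.3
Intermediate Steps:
v = √2 ≈ 1.4142
N = -4 - 5*√6 ≈ -16.247
T(R) = R + 4*√2 (T(R) = R + √2*4 = R + 4*√2)
p*T(N) = -483*((-4 - 5*√6) + 4*√2) = -483*(-4 - 5*√6 + 4*√2) = 1932 - 1932*√2 + 2415*√6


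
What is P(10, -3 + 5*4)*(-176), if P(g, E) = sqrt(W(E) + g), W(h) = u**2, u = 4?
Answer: -176*sqrt(26) ≈ -897.43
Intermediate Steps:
W(h) = 16 (W(h) = 4**2 = 16)
P(g, E) = sqrt(16 + g)
P(10, -3 + 5*4)*(-176) = sqrt(16 + 10)*(-176) = sqrt(26)*(-176) = -176*sqrt(26)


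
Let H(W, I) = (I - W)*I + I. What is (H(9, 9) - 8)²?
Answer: 1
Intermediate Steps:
H(W, I) = I + I*(I - W) (H(W, I) = I*(I - W) + I = I + I*(I - W))
(H(9, 9) - 8)² = (9*(1 + 9 - 1*9) - 8)² = (9*(1 + 9 - 9) - 8)² = (9*1 - 8)² = (9 - 8)² = 1² = 1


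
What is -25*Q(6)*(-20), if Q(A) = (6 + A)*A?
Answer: 36000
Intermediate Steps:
Q(A) = A*(6 + A)
-25*Q(6)*(-20) = -150*(6 + 6)*(-20) = -150*12*(-20) = -25*72*(-20) = -1800*(-20) = 36000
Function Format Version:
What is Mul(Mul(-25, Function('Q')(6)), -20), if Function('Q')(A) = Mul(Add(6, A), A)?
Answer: 36000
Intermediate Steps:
Function('Q')(A) = Mul(A, Add(6, A))
Mul(Mul(-25, Function('Q')(6)), -20) = Mul(Mul(-25, Mul(6, Add(6, 6))), -20) = Mul(Mul(-25, Mul(6, 12)), -20) = Mul(Mul(-25, 72), -20) = Mul(-1800, -20) = 36000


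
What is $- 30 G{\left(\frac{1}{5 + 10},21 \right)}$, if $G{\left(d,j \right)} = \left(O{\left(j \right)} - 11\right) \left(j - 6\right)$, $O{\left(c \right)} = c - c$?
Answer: $4950$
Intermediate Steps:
$O{\left(c \right)} = 0$
$G{\left(d,j \right)} = 66 - 11 j$ ($G{\left(d,j \right)} = \left(0 - 11\right) \left(j - 6\right) = - 11 \left(-6 + j\right) = 66 - 11 j$)
$- 30 G{\left(\frac{1}{5 + 10},21 \right)} = - 30 \left(66 - 231\right) = \left(-30\right) \left(-165\right) = 4950$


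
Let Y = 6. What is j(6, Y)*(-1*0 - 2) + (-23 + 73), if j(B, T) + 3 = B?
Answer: 44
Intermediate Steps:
j(B, T) = -3 + B
j(6, Y)*(-1*0 - 2) + (-23 + 73) = (-3 + 6)*(-1*0 - 2) + (-23 + 73) = 3*(0 - 2) + 50 = 3*(-2) + 50 = -6 + 50 = 44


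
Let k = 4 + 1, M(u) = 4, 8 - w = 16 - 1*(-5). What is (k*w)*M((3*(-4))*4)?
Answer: -260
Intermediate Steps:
w = -13 (w = 8 - (16 - 1*(-5)) = 8 - (16 + 5) = 8 - 1*21 = 8 - 21 = -13)
k = 5
(k*w)*M((3*(-4))*4) = (5*(-13))*4 = -65*4 = -260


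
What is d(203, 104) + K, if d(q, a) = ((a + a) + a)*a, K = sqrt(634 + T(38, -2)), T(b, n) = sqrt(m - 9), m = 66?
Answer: 32448 + sqrt(634 + sqrt(57)) ≈ 32473.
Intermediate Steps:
T(b, n) = sqrt(57) (T(b, n) = sqrt(66 - 9) = sqrt(57))
K = sqrt(634 + sqrt(57)) ≈ 25.329
d(q, a) = 3*a**2 (d(q, a) = (2*a + a)*a = (3*a)*a = 3*a**2)
d(203, 104) + K = 3*104**2 + sqrt(634 + sqrt(57)) = 3*10816 + sqrt(634 + sqrt(57)) = 32448 + sqrt(634 + sqrt(57))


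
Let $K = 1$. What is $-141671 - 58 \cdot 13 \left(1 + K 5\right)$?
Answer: $-146195$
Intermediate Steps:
$-141671 - 58 \cdot 13 \left(1 + K 5\right) = -141671 - 58 \cdot 13 \left(1 + 1 \cdot 5\right) = -141671 - 754 \left(1 + 5\right) = -141671 - 754 \cdot 6 = -141671 - 4524 = -146195$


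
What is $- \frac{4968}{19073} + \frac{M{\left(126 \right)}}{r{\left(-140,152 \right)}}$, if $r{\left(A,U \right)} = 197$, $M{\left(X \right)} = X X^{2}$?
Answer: $\frac{38152192752}{3757381} \approx 10154.0$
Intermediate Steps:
$M{\left(X \right)} = X^{3}$
$- \frac{4968}{19073} + \frac{M{\left(126 \right)}}{r{\left(-140,152 \right)}} = - \frac{4968}{19073} + \frac{126^{3}}{197} = \left(-4968\right) \frac{1}{19073} + 2000376 \cdot \frac{1}{197} = - \frac{4968}{19073} + \frac{2000376}{197} = \frac{38152192752}{3757381}$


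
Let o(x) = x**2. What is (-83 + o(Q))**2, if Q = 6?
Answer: 2209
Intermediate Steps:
(-83 + o(Q))**2 = (-83 + 6**2)**2 = (-83 + 36)**2 = (-47)**2 = 2209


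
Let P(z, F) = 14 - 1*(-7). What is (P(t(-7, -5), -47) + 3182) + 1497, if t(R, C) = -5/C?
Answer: 4700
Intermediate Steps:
P(z, F) = 21 (P(z, F) = 14 + 7 = 21)
(P(t(-7, -5), -47) + 3182) + 1497 = (21 + 3182) + 1497 = 3203 + 1497 = 4700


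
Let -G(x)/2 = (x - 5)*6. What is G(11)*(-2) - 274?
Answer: -130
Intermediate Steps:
G(x) = 60 - 12*x (G(x) = -2*(x - 5)*6 = -2*(-5 + x)*6 = -2*(-30 + 6*x) = 60 - 12*x)
G(11)*(-2) - 274 = (60 - 12*11)*(-2) - 274 = (60 - 132)*(-2) - 274 = -72*(-2) - 274 = 144 - 274 = -130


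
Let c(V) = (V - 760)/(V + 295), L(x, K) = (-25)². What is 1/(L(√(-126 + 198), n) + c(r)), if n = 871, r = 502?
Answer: 797/497867 ≈ 0.0016008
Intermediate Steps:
L(x, K) = 625
c(V) = (-760 + V)/(295 + V)
1/(L(√(-126 + 198), n) + c(r)) = 1/(625 + (-760 + 502)/(295 + 502)) = 1/(625 - 258/797) = 1/(497867/797) = 797/497867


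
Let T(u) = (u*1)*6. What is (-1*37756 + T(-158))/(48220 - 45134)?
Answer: -19352/1543 ≈ -12.542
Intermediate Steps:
T(u) = 6*u (T(u) = u*6 = 6*u)
(-1*37756 + T(-158))/(48220 - 45134) = (-1*37756 + 6*(-158))/(48220 - 45134) = (-37756 - 948)/3086 = -38704*1/3086 = -19352/1543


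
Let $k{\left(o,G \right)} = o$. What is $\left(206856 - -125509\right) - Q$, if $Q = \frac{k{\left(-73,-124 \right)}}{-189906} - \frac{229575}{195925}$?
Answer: $\frac{494658353301227}{1488293322} \approx 3.3237 \cdot 10^{5}$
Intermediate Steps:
$Q = - \frac{1743334697}{1488293322}$ ($Q = - \frac{73}{-189906} - \frac{229575}{195925} = \left(-73\right) \left(- \frac{1}{189906}\right) - \frac{9183}{7837} = \frac{73}{189906} - \frac{9183}{7837} = - \frac{1743334697}{1488293322} \approx -1.1714$)
$\left(206856 - -125509\right) - Q = \left(206856 - -125509\right) - - \frac{1743334697}{1488293322} = \left(206856 + 125509\right) + \frac{1743334697}{1488293322} = 332365 + \frac{1743334697}{1488293322} = \frac{494658353301227}{1488293322}$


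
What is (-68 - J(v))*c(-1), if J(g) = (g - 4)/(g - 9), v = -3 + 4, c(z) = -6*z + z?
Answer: -2735/8 ≈ -341.88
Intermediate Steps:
c(z) = -5*z
v = 1
J(g) = (-4 + g)/(-9 + g)
(-68 - J(v))*c(-1) = (-68 - (-4 + 1)/(-9 + 1))*(-5*(-1)) = (-68 - (-3)/(-8))*5 = (-68 - (-1)*(-3)/8)*5 = (-68 - 1*3/8)*5 = (-68 - 3/8)*5 = -547/8*5 = -2735/8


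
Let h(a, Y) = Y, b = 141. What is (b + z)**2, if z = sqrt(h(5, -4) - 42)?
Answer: (141 + I*sqrt(46))**2 ≈ 19835.0 + 1912.6*I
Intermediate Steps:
z = I*sqrt(46) (z = sqrt(-4 - 42) = sqrt(-46) = I*sqrt(46) ≈ 6.7823*I)
(b + z)**2 = (141 + I*sqrt(46))**2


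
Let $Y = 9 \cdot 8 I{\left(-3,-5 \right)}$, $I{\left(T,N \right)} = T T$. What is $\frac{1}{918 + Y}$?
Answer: $\frac{1}{1566} \approx 0.00063857$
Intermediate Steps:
$I{\left(T,N \right)} = T^{2}$
$Y = 648$ ($Y = 9 \cdot 8 \left(-3\right)^{2} = 72 \cdot 9 = 648$)
$\frac{1}{918 + Y} = \frac{1}{918 + 648} = \frac{1}{1566}$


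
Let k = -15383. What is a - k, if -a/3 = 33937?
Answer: -86428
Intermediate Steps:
a = -101811 (a = -3*33937 = -101811)
a - k = -101811 - 1*(-15383) = -101811 + 15383 = -86428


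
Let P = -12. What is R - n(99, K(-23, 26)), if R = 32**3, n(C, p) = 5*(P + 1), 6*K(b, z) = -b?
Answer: 32823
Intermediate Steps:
K(b, z) = -b/6 (K(b, z) = (-b)/6 = -b/6)
n(C, p) = -55 (n(C, p) = 5*(-12 + 1) = 5*(-11) = -55)
R = 32768
R - n(99, K(-23, 26)) = 32768 - 1*(-55) = 32768 + 55 = 32823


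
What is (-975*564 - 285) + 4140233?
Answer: 3590048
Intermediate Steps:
(-975*564 - 285) + 4140233 = (-549900 - 285) + 4140233 = -550185 + 4140233 = 3590048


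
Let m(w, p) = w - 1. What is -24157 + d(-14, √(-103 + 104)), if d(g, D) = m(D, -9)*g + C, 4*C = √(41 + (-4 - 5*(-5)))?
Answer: -24157 + √62/4 ≈ -24155.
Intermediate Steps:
m(w, p) = -1 + w
C = √62/4 (C = √(41 + (-4 - 5*(-5)))/4 = √(41 + (-4 + 25))/4 = √(41 + 21)/4 = √62/4 ≈ 1.9685)
d(g, D) = √62/4 + g*(-1 + D) (d(g, D) = (-1 + D)*g + √62/4 = g*(-1 + D) + √62/4 = √62/4 + g*(-1 + D))
-24157 + d(-14, √(-103 + 104)) = -24157 + (-1*(-14) + √62/4 + √(-103 + 104)*(-14)) = -24157 + (14 + √62/4 + √1*(-14)) = -24157 + (14 + √62/4 + 1*(-14)) = -24157 + (14 + √62/4 - 14) = -24157 + √62/4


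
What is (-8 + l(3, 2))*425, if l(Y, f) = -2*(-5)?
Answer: 850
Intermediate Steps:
l(Y, f) = 10
(-8 + l(3, 2))*425 = (-8 + 10)*425 = 2*425 = 850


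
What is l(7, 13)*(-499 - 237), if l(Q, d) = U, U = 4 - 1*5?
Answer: 736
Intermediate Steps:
U = -1 (U = 4 - 5 = -1)
l(Q, d) = -1
l(7, 13)*(-499 - 237) = -(-499 - 237) = -1*(-736) = 736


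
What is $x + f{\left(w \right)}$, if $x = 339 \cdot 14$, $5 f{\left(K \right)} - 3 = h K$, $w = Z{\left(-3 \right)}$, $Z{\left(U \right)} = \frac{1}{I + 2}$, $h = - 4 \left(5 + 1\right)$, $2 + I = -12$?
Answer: $4747$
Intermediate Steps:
$I = -14$ ($I = -2 - 12 = -14$)
$h = -24$ ($h = \left(-4\right) 6 = -24$)
$Z{\left(U \right)} = - \frac{1}{12}$ ($Z{\left(U \right)} = \frac{1}{-14 + 2} = \frac{1}{-12} = - \frac{1}{12}$)
$w = - \frac{1}{12} \approx -0.083333$
$f{\left(K \right)} = \frac{3}{5} - \frac{24 K}{5}$ ($f{\left(K \right)} = \frac{3}{5} + \frac{\left(-24\right) K}{5} = \frac{3}{5} - \frac{24 K}{5}$)
$x = 4746$
$x + f{\left(w \right)} = 4746 + \left(\frac{3}{5} - - \frac{2}{5}\right) = 4746 + \left(\frac{3}{5} + \frac{2}{5}\right) = 4746 + 1 = 4747$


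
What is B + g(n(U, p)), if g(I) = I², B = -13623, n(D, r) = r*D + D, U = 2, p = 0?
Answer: -13619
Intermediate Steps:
n(D, r) = D + D*r (n(D, r) = D*r + D = D + D*r)
B + g(n(U, p)) = -13623 + (2*(1 + 0))² = -13623 + (2*1)² = -13623 + 2² = -13623 + 4 = -13619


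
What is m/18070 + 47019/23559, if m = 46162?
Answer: 322860648/70951855 ≈ 4.5504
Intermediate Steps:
m/18070 + 47019/23559 = 46162/18070 + 47019/23559 = 46162*(1/18070) + 47019*(1/23559) = 23081/9035 + 15673/7853 = 322860648/70951855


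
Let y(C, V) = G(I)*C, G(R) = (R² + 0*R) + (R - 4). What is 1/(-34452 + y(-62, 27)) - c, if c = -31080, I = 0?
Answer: 1063060319/34204 ≈ 31080.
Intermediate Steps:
G(R) = -4 + R + R² (G(R) = (R² + 0) + (-4 + R) = R² + (-4 + R) = -4 + R + R²)
y(C, V) = -4*C (y(C, V) = (-4 + 0 + 0²)*C = (-4 + 0 + 0)*C = -4*C)
1/(-34452 + y(-62, 27)) - c = 1/(-34452 - 4*(-62)) - 1*(-31080) = 1/(-34452 + 248) + 31080 = 1/(-34204) + 31080 = -1/34204 + 31080 = 1063060319/34204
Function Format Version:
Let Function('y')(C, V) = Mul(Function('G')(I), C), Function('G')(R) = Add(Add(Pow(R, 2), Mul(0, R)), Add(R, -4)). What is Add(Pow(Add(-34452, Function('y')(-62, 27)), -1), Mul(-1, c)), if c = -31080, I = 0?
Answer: Rational(1063060319, 34204) ≈ 31080.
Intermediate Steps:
Function('G')(R) = Add(-4, R, Pow(R, 2)) (Function('G')(R) = Add(Add(Pow(R, 2), 0), Add(-4, R)) = Add(Pow(R, 2), Add(-4, R)) = Add(-4, R, Pow(R, 2)))
Function('y')(C, V) = Mul(-4, C) (Function('y')(C, V) = Mul(Add(-4, 0, Pow(0, 2)), C) = Mul(Add(-4, 0, 0), C) = Mul(-4, C))
Add(Pow(Add(-34452, Function('y')(-62, 27)), -1), Mul(-1, c)) = Add(Pow(Add(-34452, Mul(-4, -62)), -1), Mul(-1, -31080)) = Add(Pow(Add(-34452, 248), -1), 31080) = Add(Pow(-34204, -1), 31080) = Add(Rational(-1, 34204), 31080) = Rational(1063060319, 34204)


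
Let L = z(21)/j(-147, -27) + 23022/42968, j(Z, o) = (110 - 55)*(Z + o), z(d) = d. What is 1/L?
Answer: 34266980/18284851 ≈ 1.8741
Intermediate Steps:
j(Z, o) = 55*Z + 55*o (j(Z, o) = 55*(Z + o) = 55*Z + 55*o)
L = 18284851/34266980 (L = 21/(55*(-147) + 55*(-27)) + 23022/42968 = 21/(-8085 - 1485) + 23022*(1/42968) = 21/(-9570) + 11511/21484 = 21*(-1/9570) + 11511/21484 = -7/3190 + 11511/21484 = 18284851/34266980 ≈ 0.53360)
1/L = 1/(18284851/34266980) = 34266980/18284851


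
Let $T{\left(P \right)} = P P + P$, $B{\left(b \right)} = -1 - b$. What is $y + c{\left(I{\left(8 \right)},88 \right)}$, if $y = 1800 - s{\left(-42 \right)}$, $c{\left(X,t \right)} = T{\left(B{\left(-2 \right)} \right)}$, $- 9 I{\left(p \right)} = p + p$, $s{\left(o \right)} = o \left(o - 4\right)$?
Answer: $-130$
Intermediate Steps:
$s{\left(o \right)} = o \left(-4 + o\right)$
$T{\left(P \right)} = P + P^{2}$ ($T{\left(P \right)} = P^{2} + P = P + P^{2}$)
$I{\left(p \right)} = - \frac{2 p}{9}$ ($I{\left(p \right)} = - \frac{p + p}{9} = - \frac{2 p}{9}$)
$c{\left(X,t \right)} = 2$ ($c{\left(X,t \right)} = \left(-1 - -2\right) \left(1 - -1\right) = \left(-1 + 2\right) \left(1 + \left(-1 + 2\right)\right) = 1 \left(1 + 1\right) = 1 \cdot 2 = 2$)
$y = -132$ ($y = 1800 - - 42 \left(-4 - 42\right) = 1800 - \left(-42\right) \left(-46\right) = 1800 - 1932 = -132$)
$y + c{\left(I{\left(8 \right)},88 \right)} = -132 + 2 = -130$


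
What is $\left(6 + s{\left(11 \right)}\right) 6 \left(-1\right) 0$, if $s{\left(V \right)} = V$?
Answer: $0$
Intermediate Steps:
$\left(6 + s{\left(11 \right)}\right) 6 \left(-1\right) 0 = \left(6 + 11\right) 6 \left(-1\right) 0 = 17 \left(\left(-6\right) 0\right) = 17 \cdot 0 = 0$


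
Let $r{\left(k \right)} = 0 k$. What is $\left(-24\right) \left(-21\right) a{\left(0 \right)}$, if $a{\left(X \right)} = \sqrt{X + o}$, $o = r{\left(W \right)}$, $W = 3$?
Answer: $0$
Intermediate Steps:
$r{\left(k \right)} = 0$
$o = 0$
$a{\left(X \right)} = \sqrt{X}$ ($a{\left(X \right)} = \sqrt{X + 0} = \sqrt{X}$)
$\left(-24\right) \left(-21\right) a{\left(0 \right)} = \left(-24\right) \left(-21\right) \sqrt{0} = 504 \cdot 0 = 0$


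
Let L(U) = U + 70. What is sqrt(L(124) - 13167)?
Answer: I*sqrt(12973) ≈ 113.9*I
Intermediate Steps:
L(U) = 70 + U
sqrt(L(124) - 13167) = sqrt((70 + 124) - 13167) = sqrt(194 - 13167) = sqrt(-12973) = I*sqrt(12973)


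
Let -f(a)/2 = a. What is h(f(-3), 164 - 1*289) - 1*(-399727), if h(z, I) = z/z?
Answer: 399728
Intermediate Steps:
f(a) = -2*a
h(z, I) = 1
h(f(-3), 164 - 1*289) - 1*(-399727) = 1 - 1*(-399727) = 1 + 399727 = 399728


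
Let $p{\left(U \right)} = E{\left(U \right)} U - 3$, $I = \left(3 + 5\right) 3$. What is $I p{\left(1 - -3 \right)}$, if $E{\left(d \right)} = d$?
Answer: $312$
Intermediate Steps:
$I = 24$ ($I = 8 \cdot 3 = 24$)
$p{\left(U \right)} = -3 + U^{2}$ ($p{\left(U \right)} = U U - 3 = U^{2} - 3 = -3 + U^{2}$)
$I p{\left(1 - -3 \right)} = 24 \left(-3 + \left(1 - -3\right)^{2}\right) = 24 \left(-3 + \left(1 + 3\right)^{2}\right) = 24 \left(-3 + 4^{2}\right) = 24 \left(-3 + 16\right) = 24 \cdot 13 = 312$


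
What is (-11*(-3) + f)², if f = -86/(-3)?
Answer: 34225/9 ≈ 3802.8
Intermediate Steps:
f = 86/3 (f = -86*(-⅓) = 86/3 ≈ 28.667)
(-11*(-3) + f)² = (-11*(-3) + 86/3)² = (33 + 86/3)² = (185/3)² = 34225/9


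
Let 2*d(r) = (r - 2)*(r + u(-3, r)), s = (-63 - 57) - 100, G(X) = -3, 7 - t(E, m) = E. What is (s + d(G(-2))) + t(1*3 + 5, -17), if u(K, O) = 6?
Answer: -457/2 ≈ -228.50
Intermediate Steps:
t(E, m) = 7 - E
s = -220 (s = -120 - 100 = -220)
d(r) = (-2 + r)*(6 + r)/2 (d(r) = ((r - 2)*(r + 6))/2 = ((-2 + r)*(6 + r))/2 = (-2 + r)*(6 + r)/2)
(s + d(G(-2))) + t(1*3 + 5, -17) = (-220 + (-6 + (1/2)*(-3)**2 + 2*(-3))) + (7 - (1*3 + 5)) = (-220 + (-6 + (1/2)*9 - 6)) + (7 - (3 + 5)) = (-220 + (-6 + 9/2 - 6)) + (7 - 1*8) = (-220 - 15/2) + (7 - 8) = -455/2 - 1 = -457/2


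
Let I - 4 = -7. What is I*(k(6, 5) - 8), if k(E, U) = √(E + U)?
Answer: 24 - 3*√11 ≈ 14.050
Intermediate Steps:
I = -3 (I = 4 - 7 = -3)
I*(k(6, 5) - 8) = -3*(√(6 + 5) - 8) = -3*(√11 - 8) = -3*(-8 + √11) = 24 - 3*√11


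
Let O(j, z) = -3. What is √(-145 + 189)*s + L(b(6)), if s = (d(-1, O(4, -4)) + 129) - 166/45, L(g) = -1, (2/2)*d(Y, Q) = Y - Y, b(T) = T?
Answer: -1 + 11278*√11/45 ≈ 830.22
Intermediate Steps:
d(Y, Q) = 0 (d(Y, Q) = Y - Y = 0)
s = 5639/45 (s = (0 + 129) - 166/45 = 129 - 166*1/45 = 129 - 166/45 = 5639/45 ≈ 125.31)
√(-145 + 189)*s + L(b(6)) = √(-145 + 189)*(5639/45) - 1 = √44*(5639/45) - 1 = (2*√11)*(5639/45) - 1 = 11278*√11/45 - 1 = -1 + 11278*√11/45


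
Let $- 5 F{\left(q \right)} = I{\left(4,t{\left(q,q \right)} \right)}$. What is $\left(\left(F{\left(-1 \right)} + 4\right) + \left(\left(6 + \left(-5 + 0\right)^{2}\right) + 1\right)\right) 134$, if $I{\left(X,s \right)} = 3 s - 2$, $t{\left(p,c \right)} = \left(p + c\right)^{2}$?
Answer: $4556$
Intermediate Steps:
$t{\left(p,c \right)} = \left(c + p\right)^{2}$
$I{\left(X,s \right)} = -2 + 3 s$
$F{\left(q \right)} = \frac{2}{5} - \frac{12 q^{2}}{5}$ ($F{\left(q \right)} = - \frac{-2 + 3 \left(q + q\right)^{2}}{5} = - \frac{-2 + 3 \left(2 q\right)^{2}}{5} = - \frac{-2 + 3 \cdot 4 q^{2}}{5} = - \frac{-2 + 12 q^{2}}{5} = \frac{2}{5} - \frac{12 q^{2}}{5}$)
$\left(\left(F{\left(-1 \right)} + 4\right) + \left(\left(6 + \left(-5 + 0\right)^{2}\right) + 1\right)\right) 134 = \left(\left(\left(\frac{2}{5} - \frac{12 \left(-1\right)^{2}}{5}\right) + 4\right) + \left(\left(6 + \left(-5 + 0\right)^{2}\right) + 1\right)\right) 134 = \left(\left(\left(\frac{2}{5} - \frac{12}{5}\right) + 4\right) + \left(\left(6 + \left(-5\right)^{2}\right) + 1\right)\right) 134 = \left(\left(\left(\frac{2}{5} - \frac{12}{5}\right) + 4\right) + \left(\left(6 + 25\right) + 1\right)\right) 134 = \left(\left(-2 + 4\right) + \left(31 + 1\right)\right) 134 = \left(2 + 32\right) 134 = 34 \cdot 134 = 4556$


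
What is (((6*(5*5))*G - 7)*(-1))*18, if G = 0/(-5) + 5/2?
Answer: -6624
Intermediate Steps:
G = 5/2 (G = 0*(-1/5) + 5*(1/2) = 0 + 5/2 = 5/2 ≈ 2.5000)
(((6*(5*5))*G - 7)*(-1))*18 = (((6*(5*5))*(5/2) - 7)*(-1))*18 = (((6*25)*(5/2) - 7)*(-1))*18 = ((150*(5/2) - 7)*(-1))*18 = ((375 - 7)*(-1))*18 = (368*(-1))*18 = -368*18 = -6624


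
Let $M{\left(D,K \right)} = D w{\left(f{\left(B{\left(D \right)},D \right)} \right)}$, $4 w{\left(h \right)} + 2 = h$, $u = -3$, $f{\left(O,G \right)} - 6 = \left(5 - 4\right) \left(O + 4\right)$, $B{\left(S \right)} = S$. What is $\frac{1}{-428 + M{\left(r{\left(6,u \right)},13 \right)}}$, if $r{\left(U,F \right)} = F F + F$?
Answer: $- \frac{1}{407} \approx -0.002457$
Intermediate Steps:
$f{\left(O,G \right)} = 10 + O$ ($f{\left(O,G \right)} = 6 + \left(5 - 4\right) \left(O + 4\right) = 6 + 1 \left(4 + O\right) = 6 + \left(4 + O\right) = 10 + O$)
$w{\left(h \right)} = - \frac{1}{2} + \frac{h}{4}$
$r{\left(U,F \right)} = F + F^{2}$ ($r{\left(U,F \right)} = F^{2} + F = F + F^{2}$)
$M{\left(D,K \right)} = D \left(2 + \frac{D}{4}\right)$ ($M{\left(D,K \right)} = D \left(- \frac{1}{2} + \frac{10 + D}{4}\right) = D \left(- \frac{1}{2} + \left(\frac{5}{2} + \frac{D}{4}\right)\right) = D \left(2 + \frac{D}{4}\right)$)
$\frac{1}{-428 + M{\left(r{\left(6,u \right)},13 \right)}} = \frac{1}{-428 + \frac{- 3 \left(1 - 3\right) \left(8 - 3 \left(1 - 3\right)\right)}{4}} = \frac{1}{-428 + \frac{\left(-3\right) \left(-2\right) \left(8 - -6\right)}{4}} = \frac{1}{-428 + \frac{1}{4} \cdot 6 \left(8 + 6\right)} = \frac{1}{-428 + \frac{1}{4} \cdot 6 \cdot 14} = \frac{1}{-428 + 21} = \frac{1}{-407} = - \frac{1}{407}$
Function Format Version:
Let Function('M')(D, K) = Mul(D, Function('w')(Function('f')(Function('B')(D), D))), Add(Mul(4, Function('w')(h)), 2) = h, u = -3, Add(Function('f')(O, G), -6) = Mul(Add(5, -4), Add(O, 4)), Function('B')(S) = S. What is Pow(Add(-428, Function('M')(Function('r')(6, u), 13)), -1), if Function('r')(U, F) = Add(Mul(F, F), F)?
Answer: Rational(-1, 407) ≈ -0.0024570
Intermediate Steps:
Function('f')(O, G) = Add(10, O) (Function('f')(O, G) = Add(6, Mul(Add(5, -4), Add(O, 4))) = Add(6, Mul(1, Add(4, O))) = Add(6, Add(4, O)) = Add(10, O))
Function('w')(h) = Add(Rational(-1, 2), Mul(Rational(1, 4), h))
Function('r')(U, F) = Add(F, Pow(F, 2)) (Function('r')(U, F) = Add(Pow(F, 2), F) = Add(F, Pow(F, 2)))
Function('M')(D, K) = Mul(D, Add(2, Mul(Rational(1, 4), D))) (Function('M')(D, K) = Mul(D, Add(Rational(-1, 2), Mul(Rational(1, 4), Add(10, D)))) = Mul(D, Add(Rational(-1, 2), Add(Rational(5, 2), Mul(Rational(1, 4), D)))) = Mul(D, Add(2, Mul(Rational(1, 4), D))))
Pow(Add(-428, Function('M')(Function('r')(6, u), 13)), -1) = Pow(Add(-428, Mul(Rational(1, 4), Mul(-3, Add(1, -3)), Add(8, Mul(-3, Add(1, -3))))), -1) = Pow(Add(-428, Mul(Rational(1, 4), Mul(-3, -2), Add(8, Mul(-3, -2)))), -1) = Pow(Add(-428, Mul(Rational(1, 4), 6, Add(8, 6))), -1) = Pow(Add(-428, Mul(Rational(1, 4), 6, 14)), -1) = Pow(Add(-428, 21), -1) = Pow(-407, -1) = Rational(-1, 407)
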